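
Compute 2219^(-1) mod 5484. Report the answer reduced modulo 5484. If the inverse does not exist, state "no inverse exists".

2375

Apply the Euclidean algorithm to 5484 and 2219:
5484 = 2·2219 + 1046
2219 = 2·1046 + 127
1046 = 8·127 + 30
127 = 4·30 + 7
30 = 4·7 + 2
7 = 3·2 + 1
2 = 2·1 + 0
Since gcd(2219, 5484) = 1, back-substitute to write 1 as a combination:
1 = 7 − 3·2
1 = −3·30 + 13·7
1 = 13·127 − 55·30
1 = −55·1046 + 453·127
1 = 453·2219 − 961·1046
1 = −961·5484 + 2375·2219
So 2219·2375 ≡ 1 (mod 5484).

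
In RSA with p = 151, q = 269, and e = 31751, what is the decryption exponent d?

φ(n) = (p−1)(q−1) = 150·268 = 40200.
Need d with 31751·d ≡ 1 (mod 40200). Apply the extended Euclidean algorithm:
40200 = 1·31751 + 8449
31751 = 3·8449 + 6404
8449 = 1·6404 + 2045
6404 = 3·2045 + 269
2045 = 7·269 + 162
269 = 1·162 + 107
162 = 1·107 + 55
107 = 1·55 + 52
55 = 1·52 + 3
52 = 17·3 + 1
3 = 3·1 + 0
Back-substitute:
1 = 52 − 17·3
1 = −17·55 + 18·52
1 = 18·107 − 35·55
1 = −35·162 + 53·107
1 = 53·269 − 88·162
1 = −88·2045 + 669·269
1 = 669·6404 − 2095·2045
1 = −2095·8449 + 2764·6404
1 = 2764·31751 − 10387·8449
1 = −10387·40200 + 13151·31751
So 31751·13151 ≡ 1 (mod 40200), hence d = 13151.

13151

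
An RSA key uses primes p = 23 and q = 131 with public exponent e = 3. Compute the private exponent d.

φ(n) = (p−1)(q−1) = 22·130 = 2860.
Need d with 3·d ≡ 1 (mod 2860). Apply the extended Euclidean algorithm:
2860 = 953×3 + 1
3 = 3×1 + 0
Back-substitute:
1 = 2860 − 953·3
So 3·(-953) ≡ 1 (mod 2860), hence d ≡ -953 ≡ 1907 (mod 2860).

1907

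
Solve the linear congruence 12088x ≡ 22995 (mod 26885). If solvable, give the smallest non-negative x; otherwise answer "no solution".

First find gcd(12088, 26885):
26885 = 2*12088 + 2709
12088 = 4*2709 + 1252
2709 = 2*1252 + 205
1252 = 6*205 + 22
205 = 9*22 + 7
22 = 3*7 + 1
7 = 7*1 + 0
gcd = 1, so a unique solution mod 26885 exists.
Back-substitute for the Bézout coefficients:
1 = 22 − 3·7
1 = −3·205 + 28·22
1 = 28·1252 − 171·205
1 = −171·2709 + 370·1252
1 = 370·12088 − 1651·2709
1 = −1651·26885 + 3672·12088
So 12088·(3672) ≡ 1 (mod 26885), giving 12088⁻¹ ≡ 3672.
x ≡ 12088⁻¹·22995 ≡ 3672·22995 ≡ 18740 (mod 26885).

18740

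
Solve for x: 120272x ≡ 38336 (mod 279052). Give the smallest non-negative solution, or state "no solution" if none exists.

5875

First find gcd(120272, 279052):
279052 = 2·120272 + 38508
120272 = 3·38508 + 4748
38508 = 8·4748 + 524
4748 = 9·524 + 32
524 = 16·32 + 12
32 = 2·12 + 8
12 = 1·8 + 4
8 = 2·4 + 0
gcd = 4 and 4 | 38336, so solutions exist. Divide through by 4: 30068x ≡ 9584 (mod 69763).
Now find 30068⁻¹ mod 69763:
69763 = 2·30068 + 9627
30068 = 3·9627 + 1187
9627 = 8·1187 + 131
1187 = 9·131 + 8
131 = 16·8 + 3
8 = 2·3 + 2
3 = 1·2 + 1
2 = 2·1 + 0
Back-substitute:
1 = 3 − 2
1 = −8 + 3·3
1 = 3·131 − 49·8
1 = −49·1187 + 444·131
1 = 444·9627 − 3601·1187
1 = −3601·30068 + 11247·9627
1 = 11247·69763 − 26095·30068
So 30068·(-26095) ≡ 1 (mod 69763), i.e. 30068⁻¹ ≡ 43668.
Then x ≡ 43668·9584 ≡ 5875 (mod 69763); the smallest non-negative solution is x = 5875.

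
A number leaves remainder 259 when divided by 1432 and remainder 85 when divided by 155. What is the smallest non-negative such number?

47515

Write x = 259 + 1432·k. Then 1432·k ≡ 85 − 259 ≡ 136 (mod 155).
Need 1432⁻¹ mod 155. Extended Euclid on (155, 37):
155 = 4·37 + 7
37 = 5·7 + 2
7 = 3·2 + 1
2 = 2·1 + 0
Back-substitute:
1 = 7 − 3·2
1 = −3·37 + 16·7
1 = 16·155 − 67·37
1432⁻¹ ≡ 88 (mod 155), so k ≡ 88·136 ≡ 33 (mod 155).
x = 259 + 1432·33 = 47515.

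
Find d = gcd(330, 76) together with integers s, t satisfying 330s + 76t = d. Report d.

Repeated division:
330 = 4·76 + 26
76 = 2·26 + 24
26 = 1·24 + 2
24 = 12·2 + 0
gcd(330, 76) = 2.
Back-substituting:
2 = 26 − 24
2 = −76 + 3·26
2 = 3·330 − 13·76
So 2 = (3)·330 + (-13)·76.

2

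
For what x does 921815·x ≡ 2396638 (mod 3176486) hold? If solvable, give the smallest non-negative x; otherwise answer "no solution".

1648082

First find gcd(921815, 3176486):
3176486 = 3·921815 + 411041
921815 = 2·411041 + 99733
411041 = 4·99733 + 12109
99733 = 8·12109 + 2861
12109 = 4·2861 + 665
2861 = 4·665 + 201
665 = 3·201 + 62
201 = 3·62 + 15
62 = 4·15 + 2
15 = 7·2 + 1
2 = 2·1 + 0
gcd = 1, so a unique solution mod 3176486 exists.
Back-substitute for the Bézout coefficients:
1 = 15 − 7·2
1 = −7·62 + 29·15
1 = 29·201 − 94·62
1 = −94·665 + 311·201
1 = 311·2861 − 1338·665
1 = −1338·12109 + 5663·2861
1 = 5663·99733 − 46642·12109
1 = −46642·411041 + 192231·99733
1 = 192231·921815 − 431104·411041
1 = −431104·3176486 + 1485543·921815
So 921815·(1485543) ≡ 1 (mod 3176486), giving 921815⁻¹ ≡ 1485543.
x ≡ 921815⁻¹·2396638 ≡ 1485543·2396638 ≡ 1648082 (mod 3176486).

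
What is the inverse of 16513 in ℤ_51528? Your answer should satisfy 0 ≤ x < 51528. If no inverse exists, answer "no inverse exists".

3601

gcd(51528, 16513) by repeated division:
51528 = 3*16513 + 1989
16513 = 8*1989 + 601
1989 = 3*601 + 186
601 = 3*186 + 43
186 = 4*43 + 14
43 = 3*14 + 1
14 = 14*1 + 0
Since gcd(16513, 51528) = 1, back-substitute to write 1 as a combination:
1 = 43 − 3·14
1 = −3·186 + 13·43
1 = 13·601 − 42·186
1 = −42·1989 + 139·601
1 = 139·16513 − 1154·1989
1 = −1154·51528 + 3601·16513
So 16513·3601 ≡ 1 (mod 51528).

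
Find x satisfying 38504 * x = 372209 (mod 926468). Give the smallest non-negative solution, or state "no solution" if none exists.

gcd(38504, 926468):
926468 = 24×38504 + 2372
38504 = 16×2372 + 552
2372 = 4×552 + 164
552 = 3×164 + 60
164 = 2×60 + 44
60 = 1×44 + 16
44 = 2×16 + 12
16 = 1×12 + 4
12 = 3×4 + 0
gcd = 4, but 4 ∤ 372209, so the congruence has no solution.

no solution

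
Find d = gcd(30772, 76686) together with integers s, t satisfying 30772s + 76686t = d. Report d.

2

Repeated division:
76686 = 2·30772 + 15142
30772 = 2·15142 + 488
15142 = 31·488 + 14
488 = 34·14 + 12
14 = 1·12 + 2
12 = 6·2 + 0
gcd(30772, 76686) = 2.
Express as a combination:
2 = 14 − 12
2 = −488 + 35·14
2 = 35·15142 − 1086·488
2 = −1086·30772 + 2207·15142
2 = 2207·76686 − 5500·30772
So 2 = (2207)·76686 + (-5500)·30772.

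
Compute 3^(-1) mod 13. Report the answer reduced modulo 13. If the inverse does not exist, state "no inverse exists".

9

Extended Euclidean algorithm:
13 = 4·3 + 1
3 = 3·1 + 0
The gcd is 1. Working backward:
1 = 13 − 4·3
Thus 3·(-4) ≡ 1 (mod 13); reducing, -4 mod 13 = 9.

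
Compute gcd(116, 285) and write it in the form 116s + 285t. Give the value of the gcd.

1

Apply Euclid's algorithm to 285 and 116:
285 = 2*116 + 53
116 = 2*53 + 10
53 = 5*10 + 3
10 = 3*3 + 1
3 = 3*1 + 0
gcd(116, 285) = 1.
Back-substituting:
1 = 10 − 3·3
1 = −3·53 + 16·10
1 = 16·116 − 35·53
1 = −35·285 + 86·116
So 1 = (-35)·285 + (86)·116.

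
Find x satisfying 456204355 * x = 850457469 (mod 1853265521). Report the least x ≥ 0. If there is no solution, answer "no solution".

759530514

First find gcd(456204355, 1853265521):
1853265521 = 4·456204355 + 28448101
456204355 = 16·28448101 + 1034739
28448101 = 27·1034739 + 510148
1034739 = 2·510148 + 14443
510148 = 35·14443 + 4643
14443 = 3·4643 + 514
4643 = 9·514 + 17
514 = 30·17 + 4
17 = 4·4 + 1
4 = 4·1 + 0
gcd = 1, so a unique solution mod 1853265521 exists.
Back-substitute for the Bézout coefficients:
1 = 17 − 4·4
1 = −4·514 + 121·17
1 = 121·4643 − 1093·514
1 = −1093·14443 + 3400·4643
1 = 3400·510148 − 120093·14443
1 = −120093·1034739 + 243586·510148
1 = 243586·28448101 − 6696915·1034739
1 = −6696915·456204355 + 107394226·28448101
1 = 107394226·1853265521 − 436273819·456204355
So 456204355·(-436273819) ≡ 1 (mod 1853265521), giving 456204355⁻¹ ≡ 1416991702.
x ≡ 456204355⁻¹·850457469 ≡ 1416991702·850457469 ≡ 759530514 (mod 1853265521).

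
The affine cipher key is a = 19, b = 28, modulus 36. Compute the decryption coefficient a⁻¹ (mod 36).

19

gcd(36, 19) by repeated division:
36 = 1·19 + 17
19 = 1·17 + 2
17 = 8·2 + 1
2 = 2·1 + 0
gcd = 1, so the inverse exists. Back-substitute:
1 = 17 − 8·2
1 = −8·19 + 9·17
1 = 9·36 − 17·19
Hence 19⁻¹ ≡ -17 ≡ 19 (mod 36).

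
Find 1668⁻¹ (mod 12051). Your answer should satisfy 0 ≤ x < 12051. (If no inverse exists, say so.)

Compute gcd(1668, 12051):
12051 = 7·1668 + 375
1668 = 4·375 + 168
375 = 2·168 + 39
168 = 4·39 + 12
39 = 3·12 + 3
12 = 4·3 + 0
gcd(1668, 12051) = 3 ≠ 1, so 1668 has no multiplicative inverse modulo 12051.

no inverse exists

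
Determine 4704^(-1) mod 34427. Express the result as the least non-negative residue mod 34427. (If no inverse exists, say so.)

29604

gcd(34427, 4704) by repeated division:
34427 = 7×4704 + 1499
4704 = 3×1499 + 207
1499 = 7×207 + 50
207 = 4×50 + 7
50 = 7×7 + 1
7 = 7×1 + 0
The gcd is 1. Working backward:
1 = 50 − 7·7
1 = −7·207 + 29·50
1 = 29·1499 − 210·207
1 = −210·4704 + 659·1499
1 = 659·34427 − 4823·4704
Hence 4704⁻¹ ≡ -4823 ≡ 29604 (mod 34427).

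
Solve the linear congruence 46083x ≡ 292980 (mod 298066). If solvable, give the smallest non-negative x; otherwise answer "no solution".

20206

First find gcd(46083, 298066):
298066 = 6*46083 + 21568
46083 = 2*21568 + 2947
21568 = 7*2947 + 939
2947 = 3*939 + 130
939 = 7*130 + 29
130 = 4*29 + 14
29 = 2*14 + 1
14 = 14*1 + 0
gcd = 1, so a unique solution mod 298066 exists.
Back-substitute for the Bézout coefficients:
1 = 29 − 2·14
1 = −2·130 + 9·29
1 = 9·939 − 65·130
1 = −65·2947 + 204·939
1 = 204·21568 − 1493·2947
1 = −1493·46083 + 3190·21568
1 = 3190·298066 − 20633·46083
So 46083·(-20633) ≡ 1 (mod 298066), giving 46083⁻¹ ≡ 277433.
x ≡ 46083⁻¹·292980 ≡ 277433·292980 ≡ 20206 (mod 298066).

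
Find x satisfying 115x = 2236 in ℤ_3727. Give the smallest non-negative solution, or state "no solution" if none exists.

2839

First find gcd(115, 3727):
3727 = 32·115 + 47
115 = 2·47 + 21
47 = 2·21 + 5
21 = 4·5 + 1
5 = 5·1 + 0
gcd = 1, so a unique solution mod 3727 exists.
Back-substitute for the Bézout coefficients:
1 = 21 − 4·5
1 = −4·47 + 9·21
1 = 9·115 − 22·47
1 = −22·3727 + 713·115
So 115·(713) ≡ 1 (mod 3727), giving 115⁻¹ ≡ 713.
x ≡ 115⁻¹·2236 ≡ 713·2236 ≡ 2839 (mod 3727).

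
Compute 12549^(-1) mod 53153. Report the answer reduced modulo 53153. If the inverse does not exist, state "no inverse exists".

gcd(53153, 12549) by repeated division:
53153 = 4*12549 + 2957
12549 = 4*2957 + 721
2957 = 4*721 + 73
721 = 9*73 + 64
73 = 1*64 + 9
64 = 7*9 + 1
9 = 9*1 + 0
Since gcd(12549, 53153) = 1, back-substitute to write 1 as a combination:
1 = 64 − 7·9
1 = −7·73 + 8·64
1 = 8·721 − 79·73
1 = −79·2957 + 324·721
1 = 324·12549 − 1375·2957
1 = −1375·53153 + 5824·12549
So 12549·5824 ≡ 1 (mod 53153).

5824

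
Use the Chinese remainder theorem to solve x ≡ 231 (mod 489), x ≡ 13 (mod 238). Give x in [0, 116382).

72603

Write x = 231 + 489·k. Then 489·k ≡ 13 − 231 ≡ 20 (mod 238).
Need 489⁻¹ mod 238. Extended Euclid on (238, 13):
238 = 18·13 + 4
13 = 3·4 + 1
4 = 4·1 + 0
Back-substitute:
1 = 13 − 3·4
1 = −3·238 + 55·13
489⁻¹ ≡ 55 (mod 238), so k ≡ 55·20 ≡ 148 (mod 238).
x = 231 + 489·148 = 72603.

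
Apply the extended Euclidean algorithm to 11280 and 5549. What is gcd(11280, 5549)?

1

Apply Euclid's algorithm to 11280 and 5549:
11280 = 2·5549 + 182
5549 = 30·182 + 89
182 = 2·89 + 4
89 = 22·4 + 1
4 = 4·1 + 0
gcd(11280, 5549) = 1.
Express as a combination:
1 = 89 − 22·4
1 = −22·182 + 45·89
1 = 45·5549 − 1372·182
1 = −1372·11280 + 2789·5549
So 1 = (-1372)·11280 + (2789)·5549.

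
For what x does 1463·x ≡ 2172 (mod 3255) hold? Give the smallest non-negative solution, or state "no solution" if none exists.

gcd(1463, 3255):
3255 = 2·1463 + 329
1463 = 4·329 + 147
329 = 2·147 + 35
147 = 4·35 + 7
35 = 5·7 + 0
gcd = 7, but 7 ∤ 2172, so the congruence has no solution.

no solution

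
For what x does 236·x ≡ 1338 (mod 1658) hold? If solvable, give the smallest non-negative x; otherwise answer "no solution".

First find gcd(236, 1658):
1658 = 7×236 + 6
236 = 39×6 + 2
6 = 3×2 + 0
gcd = 2 and 2 | 1338, so solutions exist. Divide through by 2: 118x ≡ 669 (mod 829).
Now find 118⁻¹ mod 829:
829 = 7·118 + 3
118 = 39·3 + 1
3 = 3·1 + 0
Back-substitute:
1 = 118 − 39·3
1 = −39·829 + 274·118
So 118⁻¹ ≡ 274 (mod 829).
Then x ≡ 274·669 ≡ 97 (mod 829); the smallest non-negative solution is x = 97.

97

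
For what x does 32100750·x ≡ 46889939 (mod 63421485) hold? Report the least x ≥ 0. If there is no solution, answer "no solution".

gcd(32100750, 63421485):
63421485 = 1*32100750 + 31320735
32100750 = 1*31320735 + 780015
31320735 = 40*780015 + 120135
780015 = 6*120135 + 59205
120135 = 2*59205 + 1725
59205 = 34*1725 + 555
1725 = 3*555 + 60
555 = 9*60 + 15
60 = 4*15 + 0
gcd = 15, but 15 ∤ 46889939, so the congruence has no solution.

no solution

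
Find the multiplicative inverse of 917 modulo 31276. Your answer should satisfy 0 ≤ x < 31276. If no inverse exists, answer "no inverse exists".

no inverse exists

Compute gcd(917, 31276):
31276 = 34×917 + 98
917 = 9×98 + 35
98 = 2×35 + 28
35 = 1×28 + 7
28 = 4×7 + 0
gcd(917, 31276) = 7 ≠ 1, so 917 has no multiplicative inverse modulo 31276.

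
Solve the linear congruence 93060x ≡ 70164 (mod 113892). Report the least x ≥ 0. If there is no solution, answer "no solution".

First find gcd(93060, 113892):
113892 = 1·93060 + 20832
93060 = 4·20832 + 9732
20832 = 2·9732 + 1368
9732 = 7·1368 + 156
1368 = 8·156 + 120
156 = 1·120 + 36
120 = 3·36 + 12
36 = 3·12 + 0
gcd = 12 and 12 | 70164, so solutions exist. Divide through by 12: 7755x ≡ 5847 (mod 9491).
Now find 7755⁻¹ mod 9491:
9491 = 1·7755 + 1736
7755 = 4·1736 + 811
1736 = 2·811 + 114
811 = 7·114 + 13
114 = 8·13 + 10
13 = 1·10 + 3
10 = 3·3 + 1
3 = 3·1 + 0
Back-substitute:
1 = 10 − 3·3
1 = −3·13 + 4·10
1 = 4·114 − 35·13
1 = −35·811 + 249·114
1 = 249·1736 − 533·811
1 = −533·7755 + 2381·1736
1 = 2381·9491 − 2914·7755
So 7755·(-2914) ≡ 1 (mod 9491), i.e. 7755⁻¹ ≡ 6577.
Then x ≡ 6577·5847 ≡ 7678 (mod 9491); the smallest non-negative solution is x = 7678.

7678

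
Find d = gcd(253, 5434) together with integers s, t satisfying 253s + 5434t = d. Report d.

11

Euclidean algorithm:
5434 = 21*253 + 121
253 = 2*121 + 11
121 = 11*11 + 0
gcd(253, 5434) = 11.
Express as a combination:
11 = 253 − 2·121
11 = −2·5434 + 43·253
So 11 = (-2)·5434 + (43)·253.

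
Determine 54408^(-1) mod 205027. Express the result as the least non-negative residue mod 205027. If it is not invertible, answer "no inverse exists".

Run Euclid on (205027, 54408):
205027 = 3×54408 + 41803
54408 = 1×41803 + 12605
41803 = 3×12605 + 3988
12605 = 3×3988 + 641
3988 = 6×641 + 142
641 = 4×142 + 73
142 = 1×73 + 69
73 = 1×69 + 4
69 = 17×4 + 1
4 = 4×1 + 0
gcd = 1, so the inverse exists. Back-substitute:
1 = 69 − 17·4
1 = −17·73 + 18·69
1 = 18·142 − 35·73
1 = −35·641 + 158·142
1 = 158·3988 − 983·641
1 = −983·12605 + 3107·3988
1 = 3107·41803 − 10304·12605
1 = −10304·54408 + 13411·41803
1 = 13411·205027 − 50537·54408
Hence 54408⁻¹ ≡ -50537 ≡ 154490 (mod 205027).

154490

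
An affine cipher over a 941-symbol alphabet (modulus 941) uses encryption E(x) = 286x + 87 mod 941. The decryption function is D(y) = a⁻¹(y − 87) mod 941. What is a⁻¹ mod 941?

Run Euclid on (941, 286):
941 = 3*286 + 83
286 = 3*83 + 37
83 = 2*37 + 9
37 = 4*9 + 1
9 = 9*1 + 0
gcd = 1, so the inverse exists. Back-substitute:
1 = 37 − 4·9
1 = −4·83 + 9·37
1 = 9·286 − 31·83
1 = −31·941 + 102·286
So 286·102 ≡ 1 (mod 941).

102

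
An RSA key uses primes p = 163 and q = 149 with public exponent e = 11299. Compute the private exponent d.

15955

φ(n) = (p−1)(q−1) = 162·148 = 23976.
Need d with 11299·d ≡ 1 (mod 23976). Apply the extended Euclidean algorithm:
23976 = 2×11299 + 1378
11299 = 8×1378 + 275
1378 = 5×275 + 3
275 = 91×3 + 2
3 = 1×2 + 1
2 = 2×1 + 0
Back-substitute:
1 = 3 − 2
1 = −275 + 92·3
1 = 92·1378 − 461·275
1 = −461·11299 + 3780·1378
1 = 3780·23976 − 8021·11299
So 11299·(-8021) ≡ 1 (mod 23976), hence d ≡ -8021 ≡ 15955 (mod 23976).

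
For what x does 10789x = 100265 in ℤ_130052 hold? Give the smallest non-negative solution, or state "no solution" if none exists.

91693

First find gcd(10789, 130052):
130052 = 12*10789 + 584
10789 = 18*584 + 277
584 = 2*277 + 30
277 = 9*30 + 7
30 = 4*7 + 2
7 = 3*2 + 1
2 = 2*1 + 0
gcd = 1, so a unique solution mod 130052 exists.
Back-substitute for the Bézout coefficients:
1 = 7 − 3·2
1 = −3·30 + 13·7
1 = 13·277 − 120·30
1 = −120·584 + 253·277
1 = 253·10789 − 4674·584
1 = −4674·130052 + 56341·10789
So 10789·(56341) ≡ 1 (mod 130052), giving 10789⁻¹ ≡ 56341.
x ≡ 10789⁻¹·100265 ≡ 56341·100265 ≡ 91693 (mod 130052).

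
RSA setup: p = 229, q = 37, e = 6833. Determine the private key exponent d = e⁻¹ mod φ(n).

3713

φ(n) = (p−1)(q−1) = 228·36 = 8208.
Need d with 6833·d ≡ 1 (mod 8208). Apply the extended Euclidean algorithm:
8208 = 1*6833 + 1375
6833 = 4*1375 + 1333
1375 = 1*1333 + 42
1333 = 31*42 + 31
42 = 1*31 + 11
31 = 2*11 + 9
11 = 1*9 + 2
9 = 4*2 + 1
2 = 2*1 + 0
Back-substitute:
1 = 9 − 4·2
1 = −4·11 + 5·9
1 = 5·31 − 14·11
1 = −14·42 + 19·31
1 = 19·1333 − 603·42
1 = −603·1375 + 622·1333
1 = 622·6833 − 3091·1375
1 = −3091·8208 + 3713·6833
So 6833·3713 ≡ 1 (mod 8208), hence d = 3713.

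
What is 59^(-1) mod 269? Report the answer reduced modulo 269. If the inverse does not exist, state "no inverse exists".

114

gcd(269, 59) by repeated division:
269 = 4·59 + 33
59 = 1·33 + 26
33 = 1·26 + 7
26 = 3·7 + 5
7 = 1·5 + 2
5 = 2·2 + 1
2 = 2·1 + 0
Since gcd(59, 269) = 1, back-substitute to write 1 as a combination:
1 = 5 − 2·2
1 = −2·7 + 3·5
1 = 3·26 − 11·7
1 = −11·33 + 14·26
1 = 14·59 − 25·33
1 = −25·269 + 114·59
So 59·114 ≡ 1 (mod 269).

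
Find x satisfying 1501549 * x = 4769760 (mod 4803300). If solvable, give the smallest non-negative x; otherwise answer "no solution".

3975240

First find gcd(1501549, 4803300):
4803300 = 3×1501549 + 298653
1501549 = 5×298653 + 8284
298653 = 36×8284 + 429
8284 = 19×429 + 133
429 = 3×133 + 30
133 = 4×30 + 13
30 = 2×13 + 4
13 = 3×4 + 1
4 = 4×1 + 0
gcd = 1, so a unique solution mod 4803300 exists.
Back-substitute for the Bézout coefficients:
1 = 13 − 3·4
1 = −3·30 + 7·13
1 = 7·133 − 31·30
1 = −31·429 + 100·133
1 = 100·8284 − 1931·429
1 = −1931·298653 + 69616·8284
1 = 69616·1501549 − 350011·298653
1 = −350011·4803300 + 1119649·1501549
So 1501549·(1119649) ≡ 1 (mod 4803300), giving 1501549⁻¹ ≡ 1119649.
x ≡ 1501549⁻¹·4769760 ≡ 1119649·4769760 ≡ 3975240 (mod 4803300).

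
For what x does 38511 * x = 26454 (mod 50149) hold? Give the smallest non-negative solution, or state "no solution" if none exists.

gcd(38511, 50149):
50149 = 1×38511 + 11638
38511 = 3×11638 + 3597
11638 = 3×3597 + 847
3597 = 4×847 + 209
847 = 4×209 + 11
209 = 19×11 + 0
gcd = 11, but 11 ∤ 26454, so the congruence has no solution.

no solution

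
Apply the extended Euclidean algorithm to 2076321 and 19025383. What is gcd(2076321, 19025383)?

13

Euclidean algorithm:
19025383 = 9*2076321 + 338494
2076321 = 6*338494 + 45357
338494 = 7*45357 + 20995
45357 = 2*20995 + 3367
20995 = 6*3367 + 793
3367 = 4*793 + 195
793 = 4*195 + 13
195 = 15*13 + 0
gcd(2076321, 19025383) = 13.
Working backward:
13 = 793 − 4·195
13 = −4·3367 + 17·793
13 = 17·20995 − 106·3367
13 = −106·45357 + 229·20995
13 = 229·338494 − 1709·45357
13 = −1709·2076321 + 10483·338494
13 = 10483·19025383 − 96056·2076321
So 13 = (10483)·19025383 + (-96056)·2076321.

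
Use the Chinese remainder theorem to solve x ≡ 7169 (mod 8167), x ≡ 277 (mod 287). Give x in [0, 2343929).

1509897

Write x = 7169 + 8167·k. Then 8167·k ≡ 277 − 7169 ≡ 283 (mod 287).
Need 8167⁻¹ mod 287. Extended Euclid on (287, 131):
287 = 2·131 + 25
131 = 5·25 + 6
25 = 4·6 + 1
6 = 6·1 + 0
Back-substitute:
1 = 25 − 4·6
1 = −4·131 + 21·25
1 = 21·287 − 46·131
8167⁻¹ ≡ 241 (mod 287), so k ≡ 241·283 ≡ 184 (mod 287).
x = 7169 + 8167·184 = 1509897.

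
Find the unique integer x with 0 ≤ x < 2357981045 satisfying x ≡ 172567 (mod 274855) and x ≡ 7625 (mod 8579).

2140193597

Write x = 172567 + 274855·k. Then 274855·k ≡ 7625 − 172567 ≡ 6638 (mod 8579).
Need 274855⁻¹ mod 8579. Extended Euclid on (8579, 327):
8579 = 26×327 + 77
327 = 4×77 + 19
77 = 4×19 + 1
19 = 19×1 + 0
Back-substitute:
1 = 77 − 4·19
1 = −4·327 + 17·77
1 = 17·8579 − 446·327
274855⁻¹ ≡ 8133 (mod 8579), so k ≡ 8133·6638 ≡ 7786 (mod 8579).
x = 172567 + 274855·7786 = 2140193597.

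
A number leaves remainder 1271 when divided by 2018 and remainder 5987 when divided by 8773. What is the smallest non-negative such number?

17499349

Write x = 1271 + 2018·k. Then 2018·k ≡ 5987 − 1271 ≡ 4716 (mod 8773).
Need 2018⁻¹ mod 8773. Extended Euclid on (8773, 2018):
8773 = 4×2018 + 701
2018 = 2×701 + 616
701 = 1×616 + 85
616 = 7×85 + 21
85 = 4×21 + 1
21 = 21×1 + 0
Back-substitute:
1 = 85 − 4·21
1 = −4·616 + 29·85
1 = 29·701 − 33·616
1 = −33·2018 + 95·701
1 = 95·8773 − 413·2018
2018⁻¹ ≡ 8360 (mod 8773), so k ≡ 8360·4716 ≡ 8671 (mod 8773).
x = 1271 + 2018·8671 = 17499349.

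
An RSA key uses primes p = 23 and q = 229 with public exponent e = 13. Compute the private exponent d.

2701

φ(n) = (p−1)(q−1) = 22·228 = 5016.
Need d with 13·d ≡ 1 (mod 5016). Apply the extended Euclidean algorithm:
5016 = 385·13 + 11
13 = 1·11 + 2
11 = 5·2 + 1
2 = 2·1 + 0
Back-substitute:
1 = 11 − 5·2
1 = −5·13 + 6·11
1 = 6·5016 − 2315·13
So 13·(-2315) ≡ 1 (mod 5016), hence d ≡ -2315 ≡ 2701 (mod 5016).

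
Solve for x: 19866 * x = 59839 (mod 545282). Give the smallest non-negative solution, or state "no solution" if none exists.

no solution

gcd(19866, 545282):
545282 = 27×19866 + 8900
19866 = 2×8900 + 2066
8900 = 4×2066 + 636
2066 = 3×636 + 158
636 = 4×158 + 4
158 = 39×4 + 2
4 = 2×2 + 0
gcd = 2, but 2 ∤ 59839, so the congruence has no solution.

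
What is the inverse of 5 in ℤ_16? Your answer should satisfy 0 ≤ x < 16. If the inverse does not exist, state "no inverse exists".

13

Run Euclid on (16, 5):
16 = 3·5 + 1
5 = 5·1 + 0
The gcd is 1. Working backward:
1 = 16 − 3·5
Hence 5⁻¹ ≡ -3 ≡ 13 (mod 16).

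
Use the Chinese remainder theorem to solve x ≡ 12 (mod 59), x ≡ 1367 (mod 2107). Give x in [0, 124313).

96182

Write x = 12 + 59·k. Then 59·k ≡ 1367 − 12 ≡ 1355 (mod 2107).
Need 59⁻¹ mod 2107. Extended Euclid on (2107, 59):
2107 = 35*59 + 42
59 = 1*42 + 17
42 = 2*17 + 8
17 = 2*8 + 1
8 = 8*1 + 0
Back-substitute:
1 = 17 − 2·8
1 = −2·42 + 5·17
1 = 5·59 − 7·42
1 = −7·2107 + 250·59
59⁻¹ ≡ 250 (mod 2107), so k ≡ 250·1355 ≡ 1630 (mod 2107).
x = 12 + 59·1630 = 96182.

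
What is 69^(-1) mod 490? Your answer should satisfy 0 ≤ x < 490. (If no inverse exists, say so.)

Extended Euclidean algorithm:
490 = 7·69 + 7
69 = 9·7 + 6
7 = 1·6 + 1
6 = 6·1 + 0
Since gcd(69, 490) = 1, back-substitute to write 1 as a combination:
1 = 7 − 6
1 = −69 + 10·7
1 = 10·490 − 71·69
So 69·(-71) ≡ 1 (mod 490), and -71 ≡ 419 (mod 490).

419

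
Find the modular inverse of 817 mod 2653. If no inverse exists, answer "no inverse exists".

Run Euclid on (2653, 817):
2653 = 3·817 + 202
817 = 4·202 + 9
202 = 22·9 + 4
9 = 2·4 + 1
4 = 4·1 + 0
gcd = 1, so the inverse exists. Back-substitute:
1 = 9 − 2·4
1 = −2·202 + 45·9
1 = 45·817 − 182·202
1 = −182·2653 + 591·817
So 817·591 ≡ 1 (mod 2653).

591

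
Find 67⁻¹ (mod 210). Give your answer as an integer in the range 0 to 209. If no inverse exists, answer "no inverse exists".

Extended Euclidean algorithm:
210 = 3·67 + 9
67 = 7·9 + 4
9 = 2·4 + 1
4 = 4·1 + 0
The gcd is 1. Working backward:
1 = 9 − 2·4
1 = −2·67 + 15·9
1 = 15·210 − 47·67
Thus 67·(-47) ≡ 1 (mod 210); reducing, -47 mod 210 = 163.

163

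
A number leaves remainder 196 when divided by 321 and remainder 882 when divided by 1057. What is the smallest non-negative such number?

65359

Write x = 196 + 321·k. Then 321·k ≡ 882 − 196 ≡ 686 (mod 1057).
Need 321⁻¹ mod 1057. Extended Euclid on (1057, 321):
1057 = 3×321 + 94
321 = 3×94 + 39
94 = 2×39 + 16
39 = 2×16 + 7
16 = 2×7 + 2
7 = 3×2 + 1
2 = 2×1 + 0
Back-substitute:
1 = 7 − 3·2
1 = −3·16 + 7·7
1 = 7·39 − 17·16
1 = −17·94 + 41·39
1 = 41·321 − 140·94
1 = −140·1057 + 461·321
321⁻¹ ≡ 461 (mod 1057), so k ≡ 461·686 ≡ 203 (mod 1057).
x = 196 + 321·203 = 65359.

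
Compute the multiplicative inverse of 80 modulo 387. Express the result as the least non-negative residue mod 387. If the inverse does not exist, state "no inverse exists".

179

Apply the Euclidean algorithm to 387 and 80:
387 = 4*80 + 67
80 = 1*67 + 13
67 = 5*13 + 2
13 = 6*2 + 1
2 = 2*1 + 0
gcd = 1, so the inverse exists. Back-substitute:
1 = 13 − 6·2
1 = −6·67 + 31·13
1 = 31·80 − 37·67
1 = −37·387 + 179·80
So 80·179 ≡ 1 (mod 387).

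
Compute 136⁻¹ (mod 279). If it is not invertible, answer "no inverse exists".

Apply the Euclidean algorithm to 279 and 136:
279 = 2*136 + 7
136 = 19*7 + 3
7 = 2*3 + 1
3 = 3*1 + 0
The gcd is 1. Working backward:
1 = 7 − 2·3
1 = −2·136 + 39·7
1 = 39·279 − 80·136
Hence 136⁻¹ ≡ -80 ≡ 199 (mod 279).

199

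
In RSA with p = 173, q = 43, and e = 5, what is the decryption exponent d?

φ(n) = (p−1)(q−1) = 172·42 = 7224.
Need d with 5·d ≡ 1 (mod 7224). Apply the extended Euclidean algorithm:
7224 = 1444*5 + 4
5 = 1*4 + 1
4 = 4*1 + 0
Back-substitute:
1 = 5 − 4
1 = −7224 + 1445·5
So 5·1445 ≡ 1 (mod 7224), hence d = 1445.

1445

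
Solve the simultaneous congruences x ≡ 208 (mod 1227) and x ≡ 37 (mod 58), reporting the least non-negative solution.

48061

Write x = 208 + 1227·k. Then 1227·k ≡ 37 − 208 ≡ 3 (mod 58).
Need 1227⁻¹ mod 58. Extended Euclid on (58, 9):
58 = 6*9 + 4
9 = 2*4 + 1
4 = 4*1 + 0
Back-substitute:
1 = 9 − 2·4
1 = −2·58 + 13·9
1227⁻¹ ≡ 13 (mod 58), so k ≡ 13·3 ≡ 39 (mod 58).
x = 208 + 1227·39 = 48061.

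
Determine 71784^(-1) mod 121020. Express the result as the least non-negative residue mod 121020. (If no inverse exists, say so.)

Euclidean algorithm on 121020, 71784:
121020 = 1·71784 + 49236
71784 = 1·49236 + 22548
49236 = 2·22548 + 4140
22548 = 5·4140 + 1848
4140 = 2·1848 + 444
1848 = 4·444 + 72
444 = 6·72 + 12
72 = 6·12 + 0
The gcd is 12, not 1, hence no inverse exists.

no inverse exists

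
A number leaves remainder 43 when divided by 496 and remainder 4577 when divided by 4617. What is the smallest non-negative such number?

1454315

Write x = 43 + 496·k. Then 496·k ≡ 4577 − 43 ≡ 4534 (mod 4617).
Need 496⁻¹ mod 4617. Extended Euclid on (4617, 496):
4617 = 9*496 + 153
496 = 3*153 + 37
153 = 4*37 + 5
37 = 7*5 + 2
5 = 2*2 + 1
2 = 2*1 + 0
Back-substitute:
1 = 5 − 2·2
1 = −2·37 + 15·5
1 = 15·153 − 62·37
1 = −62·496 + 201·153
1 = 201·4617 − 1871·496
496⁻¹ ≡ 2746 (mod 4617), so k ≡ 2746·4534 ≡ 2932 (mod 4617).
x = 43 + 496·2932 = 1454315.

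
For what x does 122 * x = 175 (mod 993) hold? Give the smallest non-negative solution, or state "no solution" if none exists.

677

First find gcd(122, 993):
993 = 8×122 + 17
122 = 7×17 + 3
17 = 5×3 + 2
3 = 1×2 + 1
2 = 2×1 + 0
gcd = 1, so a unique solution mod 993 exists.
Back-substitute for the Bézout coefficients:
1 = 3 − 2
1 = −17 + 6·3
1 = 6·122 − 43·17
1 = −43·993 + 350·122
So 122·(350) ≡ 1 (mod 993), giving 122⁻¹ ≡ 350.
x ≡ 122⁻¹·175 ≡ 350·175 ≡ 677 (mod 993).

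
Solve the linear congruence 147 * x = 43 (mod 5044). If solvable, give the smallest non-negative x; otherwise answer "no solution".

1613

First find gcd(147, 5044):
5044 = 34×147 + 46
147 = 3×46 + 9
46 = 5×9 + 1
9 = 9×1 + 0
gcd = 1, so a unique solution mod 5044 exists.
Back-substitute for the Bézout coefficients:
1 = 46 − 5·9
1 = −5·147 + 16·46
1 = 16·5044 − 549·147
So 147·(-549) ≡ 1 (mod 5044), giving 147⁻¹ ≡ 4495.
x ≡ 147⁻¹·43 ≡ 4495·43 ≡ 1613 (mod 5044).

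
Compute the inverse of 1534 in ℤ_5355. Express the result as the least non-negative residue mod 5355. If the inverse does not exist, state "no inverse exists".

gcd(5355, 1534) by repeated division:
5355 = 3×1534 + 753
1534 = 2×753 + 28
753 = 26×28 + 25
28 = 1×25 + 3
25 = 8×3 + 1
3 = 3×1 + 0
gcd = 1, so the inverse exists. Back-substitute:
1 = 25 − 8·3
1 = −8·28 + 9·25
1 = 9·753 − 242·28
1 = −242·1534 + 493·753
1 = 493·5355 − 1721·1534
Thus 1534·(-1721) ≡ 1 (mod 5355); reducing, -1721 mod 5355 = 3634.

3634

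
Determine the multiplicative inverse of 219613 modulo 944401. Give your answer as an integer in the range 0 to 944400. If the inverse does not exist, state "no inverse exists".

gcd(944401, 219613) by repeated division:
944401 = 4·219613 + 65949
219613 = 3·65949 + 21766
65949 = 3·21766 + 651
21766 = 33·651 + 283
651 = 2·283 + 85
283 = 3·85 + 28
85 = 3·28 + 1
28 = 28·1 + 0
gcd = 1, so the inverse exists. Back-substitute:
1 = 85 − 3·28
1 = −3·283 + 10·85
1 = 10·651 − 23·283
1 = −23·21766 + 769·651
1 = 769·65949 − 2330·21766
1 = −2330·219613 + 7759·65949
1 = 7759·944401 − 33366·219613
Hence 219613⁻¹ ≡ -33366 ≡ 911035 (mod 944401).

911035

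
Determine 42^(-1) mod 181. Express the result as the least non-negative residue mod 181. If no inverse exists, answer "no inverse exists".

gcd(181, 42) by repeated division:
181 = 4·42 + 13
42 = 3·13 + 3
13 = 4·3 + 1
3 = 3·1 + 0
Since gcd(42, 181) = 1, back-substitute to write 1 as a combination:
1 = 13 − 4·3
1 = −4·42 + 13·13
1 = 13·181 − 56·42
So 42·(-56) ≡ 1 (mod 181), and -56 ≡ 125 (mod 181).

125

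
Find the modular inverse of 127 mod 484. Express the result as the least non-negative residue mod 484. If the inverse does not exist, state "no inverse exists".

343

Apply the Euclidean algorithm to 484 and 127:
484 = 3×127 + 103
127 = 1×103 + 24
103 = 4×24 + 7
24 = 3×7 + 3
7 = 2×3 + 1
3 = 3×1 + 0
gcd = 1, so the inverse exists. Back-substitute:
1 = 7 − 2·3
1 = −2·24 + 7·7
1 = 7·103 − 30·24
1 = −30·127 + 37·103
1 = 37·484 − 141·127
So 127·(-141) ≡ 1 (mod 484), and -141 ≡ 343 (mod 484).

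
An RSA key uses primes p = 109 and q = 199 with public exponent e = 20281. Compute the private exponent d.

φ(n) = (p−1)(q−1) = 108·198 = 21384.
Need d with 20281·d ≡ 1 (mod 21384). Apply the extended Euclidean algorithm:
21384 = 1*20281 + 1103
20281 = 18*1103 + 427
1103 = 2*427 + 249
427 = 1*249 + 178
249 = 1*178 + 71
178 = 2*71 + 36
71 = 1*36 + 35
36 = 1*35 + 1
35 = 35*1 + 0
Back-substitute:
1 = 36 − 35
1 = −71 + 2·36
1 = 2·178 − 5·71
1 = −5·249 + 7·178
1 = 7·427 − 12·249
1 = −12·1103 + 31·427
1 = 31·20281 − 570·1103
1 = −570·21384 + 601·20281
So 20281·601 ≡ 1 (mod 21384), hence d = 601.

601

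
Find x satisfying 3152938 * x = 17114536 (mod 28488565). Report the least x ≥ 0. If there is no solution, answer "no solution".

First find gcd(3152938, 28488565):
28488565 = 9·3152938 + 112123
3152938 = 28·112123 + 13494
112123 = 8·13494 + 4171
13494 = 3·4171 + 981
4171 = 4·981 + 247
981 = 3·247 + 240
247 = 1·240 + 7
240 = 34·7 + 2
7 = 3·2 + 1
2 = 2·1 + 0
gcd = 1, so a unique solution mod 28488565 exists.
Back-substitute for the Bézout coefficients:
1 = 7 − 3·2
1 = −3·240 + 103·7
1 = 103·247 − 106·240
1 = −106·981 + 421·247
1 = 421·4171 − 1790·981
1 = −1790·13494 + 5791·4171
1 = 5791·112123 − 48118·13494
1 = −48118·3152938 + 1353095·112123
1 = 1353095·28488565 − 12225973·3152938
So 3152938·(-12225973) ≡ 1 (mod 28488565), giving 3152938⁻¹ ≡ 16262592.
x ≡ 3152938⁻¹·17114536 ≡ 16262592·17114536 ≡ 17045827 (mod 28488565).

17045827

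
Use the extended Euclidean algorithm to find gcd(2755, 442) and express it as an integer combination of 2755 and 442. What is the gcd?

Apply Euclid's algorithm to 2755 and 442:
2755 = 6*442 + 103
442 = 4*103 + 30
103 = 3*30 + 13
30 = 2*13 + 4
13 = 3*4 + 1
4 = 4*1 + 0
gcd(2755, 442) = 1.
Back-substituting:
1 = 13 − 3·4
1 = −3·30 + 7·13
1 = 7·103 − 24·30
1 = −24·442 + 103·103
1 = 103·2755 − 642·442
So 1 = (103)·2755 + (-642)·442.

1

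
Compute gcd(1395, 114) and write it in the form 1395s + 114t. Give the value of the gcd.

Apply Euclid's algorithm to 1395 and 114:
1395 = 12·114 + 27
114 = 4·27 + 6
27 = 4·6 + 3
6 = 2·3 + 0
gcd(1395, 114) = 3.
Working backward:
3 = 27 − 4·6
3 = −4·114 + 17·27
3 = 17·1395 − 208·114
So 3 = (17)·1395 + (-208)·114.

3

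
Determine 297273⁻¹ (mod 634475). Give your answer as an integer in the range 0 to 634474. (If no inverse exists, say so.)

Extended Euclidean algorithm:
634475 = 2·297273 + 39929
297273 = 7·39929 + 17770
39929 = 2·17770 + 4389
17770 = 4·4389 + 214
4389 = 20·214 + 109
214 = 1·109 + 105
109 = 1·105 + 4
105 = 26·4 + 1
4 = 4·1 + 0
gcd = 1, so the inverse exists. Back-substitute:
1 = 105 − 26·4
1 = −26·109 + 27·105
1 = 27·214 − 53·109
1 = −53·4389 + 1087·214
1 = 1087·17770 − 4401·4389
1 = −4401·39929 + 9889·17770
1 = 9889·297273 − 73624·39929
1 = −73624·634475 + 157137·297273
So 297273·157137 ≡ 1 (mod 634475).

157137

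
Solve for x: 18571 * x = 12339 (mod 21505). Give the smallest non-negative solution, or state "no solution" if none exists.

First find gcd(18571, 21505):
21505 = 1×18571 + 2934
18571 = 6×2934 + 967
2934 = 3×967 + 33
967 = 29×33 + 10
33 = 3×10 + 3
10 = 3×3 + 1
3 = 3×1 + 0
gcd = 1, so a unique solution mod 21505 exists.
Back-substitute for the Bézout coefficients:
1 = 10 − 3·3
1 = −3·33 + 10·10
1 = 10·967 − 293·33
1 = −293·2934 + 889·967
1 = 889·18571 − 5627·2934
1 = −5627·21505 + 6516·18571
So 18571·(6516) ≡ 1 (mod 21505), giving 18571⁻¹ ≡ 6516.
x ≡ 18571⁻¹·12339 ≡ 6516·12339 ≡ 15234 (mod 21505).

15234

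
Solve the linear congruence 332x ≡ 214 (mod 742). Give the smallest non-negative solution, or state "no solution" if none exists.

First find gcd(332, 742):
742 = 2*332 + 78
332 = 4*78 + 20
78 = 3*20 + 18
20 = 1*18 + 2
18 = 9*2 + 0
gcd = 2 and 2 | 214, so solutions exist. Divide through by 2: 166x ≡ 107 (mod 371).
Now find 166⁻¹ mod 371:
371 = 2×166 + 39
166 = 4×39 + 10
39 = 3×10 + 9
10 = 1×9 + 1
9 = 9×1 + 0
Back-substitute:
1 = 10 − 9
1 = −39 + 4·10
1 = 4·166 − 17·39
1 = −17·371 + 38·166
So 166⁻¹ ≡ 38 (mod 371).
Then x ≡ 38·107 ≡ 356 (mod 371); the smallest non-negative solution is x = 356.

356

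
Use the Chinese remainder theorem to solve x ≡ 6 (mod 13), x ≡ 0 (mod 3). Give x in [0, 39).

Write x = 6 + 13·k. Then 13·k ≡ 0 − 6 ≡ 0 (mod 3).
Need 13⁻¹ mod 3. Extended Euclid on (3, 1):
3 = 3*1 + 0
13⁻¹ ≡ 1 (mod 3), so k ≡ 1·0 ≡ 0 (mod 3).
x = 6 + 13·0 = 6.

6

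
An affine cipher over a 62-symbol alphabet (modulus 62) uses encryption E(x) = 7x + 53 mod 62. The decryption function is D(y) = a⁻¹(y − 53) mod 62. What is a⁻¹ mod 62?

Run Euclid on (62, 7):
62 = 8*7 + 6
7 = 1*6 + 1
6 = 6*1 + 0
The gcd is 1. Working backward:
1 = 7 − 6
1 = −62 + 9·7
So 7·9 ≡ 1 (mod 62).

9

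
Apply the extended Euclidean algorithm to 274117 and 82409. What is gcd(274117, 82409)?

Euclidean algorithm:
274117 = 3·82409 + 26890
82409 = 3·26890 + 1739
26890 = 15·1739 + 805
1739 = 2·805 + 129
805 = 6·129 + 31
129 = 4·31 + 5
31 = 6·5 + 1
5 = 5·1 + 0
gcd(274117, 82409) = 1.
Back-substituting:
1 = 31 − 6·5
1 = −6·129 + 25·31
1 = 25·805 − 156·129
1 = −156·1739 + 337·805
1 = 337·26890 − 5211·1739
1 = −5211·82409 + 15970·26890
1 = 15970·274117 − 53121·82409
So 1 = (15970)·274117 + (-53121)·82409.

1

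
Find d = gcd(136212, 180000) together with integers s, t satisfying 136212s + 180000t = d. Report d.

12

Repeated division:
180000 = 1·136212 + 43788
136212 = 3·43788 + 4848
43788 = 9·4848 + 156
4848 = 31·156 + 12
156 = 13·12 + 0
gcd(136212, 180000) = 12.
Express as a combination:
12 = 4848 − 31·156
12 = −31·43788 + 280·4848
12 = 280·136212 − 871·43788
12 = −871·180000 + 1151·136212
So 12 = (-871)·180000 + (1151)·136212.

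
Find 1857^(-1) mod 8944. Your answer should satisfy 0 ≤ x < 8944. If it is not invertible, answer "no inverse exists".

2177

Run Euclid on (8944, 1857):
8944 = 4·1857 + 1516
1857 = 1·1516 + 341
1516 = 4·341 + 152
341 = 2·152 + 37
152 = 4·37 + 4
37 = 9·4 + 1
4 = 4·1 + 0
Since gcd(1857, 8944) = 1, back-substitute to write 1 as a combination:
1 = 37 − 9·4
1 = −9·152 + 37·37
1 = 37·341 − 83·152
1 = −83·1516 + 369·341
1 = 369·1857 − 452·1516
1 = −452·8944 + 2177·1857
So 1857·2177 ≡ 1 (mod 8944).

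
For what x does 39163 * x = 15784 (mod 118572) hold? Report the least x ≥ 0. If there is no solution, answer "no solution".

First find gcd(39163, 118572):
118572 = 3·39163 + 1083
39163 = 36·1083 + 175
1083 = 6·175 + 33
175 = 5·33 + 10
33 = 3·10 + 3
10 = 3·3 + 1
3 = 3·1 + 0
gcd = 1, so a unique solution mod 118572 exists.
Back-substitute for the Bézout coefficients:
1 = 10 − 3·3
1 = −3·33 + 10·10
1 = 10·175 − 53·33
1 = −53·1083 + 328·175
1 = 328·39163 − 11861·1083
1 = −11861·118572 + 35911·39163
So 39163·(35911) ≡ 1 (mod 118572), giving 39163⁻¹ ≡ 35911.
x ≡ 39163⁻¹·15784 ≡ 35911·15784 ≡ 45064 (mod 118572).

45064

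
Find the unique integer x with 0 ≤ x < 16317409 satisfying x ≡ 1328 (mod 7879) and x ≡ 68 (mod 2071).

Write x = 1328 + 7879·k. Then 7879·k ≡ 68 − 1328 ≡ 811 (mod 2071).
Need 7879⁻¹ mod 2071. Extended Euclid on (2071, 1666):
2071 = 1*1666 + 405
1666 = 4*405 + 46
405 = 8*46 + 37
46 = 1*37 + 9
37 = 4*9 + 1
9 = 9*1 + 0
Back-substitute:
1 = 37 − 4·9
1 = −4·46 + 5·37
1 = 5·405 − 44·46
1 = −44·1666 + 181·405
1 = 181·2071 − 225·1666
7879⁻¹ ≡ 1846 (mod 2071), so k ≡ 1846·811 ≡ 1844 (mod 2071).
x = 1328 + 7879·1844 = 14530204.

14530204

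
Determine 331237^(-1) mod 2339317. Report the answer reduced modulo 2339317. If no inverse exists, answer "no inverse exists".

Apply the Euclidean algorithm to 2339317 and 331237:
2339317 = 7*331237 + 20658
331237 = 16*20658 + 709
20658 = 29*709 + 97
709 = 7*97 + 30
97 = 3*30 + 7
30 = 4*7 + 2
7 = 3*2 + 1
2 = 2*1 + 0
The gcd is 1. Working backward:
1 = 7 − 3·2
1 = −3·30 + 13·7
1 = 13·97 − 42·30
1 = −42·709 + 307·97
1 = 307·20658 − 8945·709
1 = −8945·331237 + 143427·20658
1 = 143427·2339317 − 1012934·331237
Hence 331237⁻¹ ≡ -1012934 ≡ 1326383 (mod 2339317).

1326383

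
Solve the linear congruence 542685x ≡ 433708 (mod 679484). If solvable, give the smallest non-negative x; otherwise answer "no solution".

gcd(542685, 679484):
679484 = 1×542685 + 136799
542685 = 3×136799 + 132288
136799 = 1×132288 + 4511
132288 = 29×4511 + 1469
4511 = 3×1469 + 104
1469 = 14×104 + 13
104 = 8×13 + 0
gcd = 13, but 13 ∤ 433708, so the congruence has no solution.

no solution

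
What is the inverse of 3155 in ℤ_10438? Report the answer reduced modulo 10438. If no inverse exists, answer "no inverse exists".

7917

Apply the Euclidean algorithm to 10438 and 3155:
10438 = 3·3155 + 973
3155 = 3·973 + 236
973 = 4·236 + 29
236 = 8·29 + 4
29 = 7·4 + 1
4 = 4·1 + 0
The gcd is 1. Working backward:
1 = 29 − 7·4
1 = −7·236 + 57·29
1 = 57·973 − 235·236
1 = −235·3155 + 762·973
1 = 762·10438 − 2521·3155
So 3155·(-2521) ≡ 1 (mod 10438), and -2521 ≡ 7917 (mod 10438).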